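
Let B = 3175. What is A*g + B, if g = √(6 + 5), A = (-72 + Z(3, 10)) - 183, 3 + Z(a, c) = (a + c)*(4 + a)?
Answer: 3175 - 167*√11 ≈ 2621.1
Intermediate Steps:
Z(a, c) = -3 + (4 + a)*(a + c) (Z(a, c) = -3 + (a + c)*(4 + a) = -3 + (4 + a)*(a + c))
A = -167 (A = (-72 + (-3 + 3² + 4*3 + 4*10 + 3*10)) - 183 = (-72 + (-3 + 9 + 12 + 40 + 30)) - 183 = (-72 + 88) - 183 = 16 - 183 = -167)
g = √11 ≈ 3.3166
A*g + B = -167*√11 + 3175 = 3175 - 167*√11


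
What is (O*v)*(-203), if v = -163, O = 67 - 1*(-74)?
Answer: 4665549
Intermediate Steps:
O = 141 (O = 67 + 74 = 141)
(O*v)*(-203) = (141*(-163))*(-203) = -22983*(-203) = 4665549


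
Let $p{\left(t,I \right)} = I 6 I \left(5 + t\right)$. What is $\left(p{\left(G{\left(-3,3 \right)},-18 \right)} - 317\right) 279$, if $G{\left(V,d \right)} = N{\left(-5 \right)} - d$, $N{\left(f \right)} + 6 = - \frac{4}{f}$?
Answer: $- \frac{9120231}{5} \approx -1.824 \cdot 10^{6}$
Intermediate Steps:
$N{\left(f \right)} = -6 - \frac{4}{f}$
$G{\left(V,d \right)} = - \frac{26}{5} - d$ ($G{\left(V,d \right)} = \left(-6 - \frac{4}{-5}\right) - d = \left(-6 - - \frac{4}{5}\right) - d = \left(-6 + \frac{4}{5}\right) - d = - \frac{26}{5} - d$)
$p{\left(t,I \right)} = 6 I^{2} \left(5 + t\right)$ ($p{\left(t,I \right)} = 6 I I \left(5 + t\right) = 6 I^{2} \left(5 + t\right)$)
$\left(p{\left(G{\left(-3,3 \right)},-18 \right)} - 317\right) 279 = \left(6 \left(-18\right)^{2} \left(5 - \frac{41}{5}\right) - 317\right) 279 = \left(6 \cdot 324 \left(5 - \frac{41}{5}\right) - 317\right) 279 = \left(6 \cdot 324 \left(- \frac{16}{5}\right) - 317\right) 279 = \left(- \frac{31104}{5} - 317\right) 279 = \left(- \frac{32689}{5}\right) 279 = - \frac{9120231}{5}$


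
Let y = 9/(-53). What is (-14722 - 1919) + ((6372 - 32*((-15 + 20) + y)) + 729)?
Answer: -513812/53 ≈ -9694.6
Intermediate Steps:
y = -9/53 (y = 9*(-1/53) = -9/53 ≈ -0.16981)
(-14722 - 1919) + ((6372 - 32*((-15 + 20) + y)) + 729) = (-14722 - 1919) + ((6372 - 32*((-15 + 20) - 9/53)) + 729) = -16641 + ((6372 - 32*(5 - 9/53)) + 729) = -16641 + ((6372 - 32*256/53) + 729) = -16641 + ((6372 - 8192/53) + 729) = -16641 + (329524/53 + 729) = -16641 + 368161/53 = -513812/53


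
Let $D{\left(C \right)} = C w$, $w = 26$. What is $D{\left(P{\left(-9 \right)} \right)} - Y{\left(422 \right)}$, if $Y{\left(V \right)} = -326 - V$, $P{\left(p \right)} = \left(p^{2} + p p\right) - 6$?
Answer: $4804$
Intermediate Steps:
$P{\left(p \right)} = -6 + 2 p^{2}$ ($P{\left(p \right)} = \left(p^{2} + p^{2}\right) - 6 = 2 p^{2} - 6 = -6 + 2 p^{2}$)
$D{\left(C \right)} = 26 C$ ($D{\left(C \right)} = C 26 = 26 C$)
$D{\left(P{\left(-9 \right)} \right)} - Y{\left(422 \right)} = 26 \left(-6 + 2 \left(-9\right)^{2}\right) - \left(-326 - 422\right) = 26 \left(-6 + 2 \cdot 81\right) - \left(-326 - 422\right) = 26 \left(-6 + 162\right) - -748 = 26 \cdot 156 + 748 = 4056 + 748 = 4804$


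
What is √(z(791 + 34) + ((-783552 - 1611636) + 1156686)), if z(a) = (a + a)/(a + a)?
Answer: I*√1238501 ≈ 1112.9*I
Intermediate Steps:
z(a) = 1 (z(a) = (2*a)/((2*a)) = (2*a)*(1/(2*a)) = 1)
√(z(791 + 34) + ((-783552 - 1611636) + 1156686)) = √(1 + ((-783552 - 1611636) + 1156686)) = √(1 + (-2395188 + 1156686)) = √(1 - 1238502) = √(-1238501) = I*√1238501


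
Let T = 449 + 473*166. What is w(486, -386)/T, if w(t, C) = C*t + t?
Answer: -26730/11281 ≈ -2.3695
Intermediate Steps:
w(t, C) = t + C*t
T = 78967 (T = 449 + 78518 = 78967)
w(486, -386)/T = (486*(1 - 386))/78967 = (486*(-385))*(1/78967) = -187110*1/78967 = -26730/11281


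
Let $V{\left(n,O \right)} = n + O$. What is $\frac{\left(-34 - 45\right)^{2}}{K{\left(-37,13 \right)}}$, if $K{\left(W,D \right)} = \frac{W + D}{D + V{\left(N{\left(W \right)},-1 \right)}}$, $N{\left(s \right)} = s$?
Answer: $\frac{156025}{24} \approx 6501.0$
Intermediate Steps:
$V{\left(n,O \right)} = O + n$
$K{\left(W,D \right)} = \frac{D + W}{-1 + D + W}$ ($K{\left(W,D \right)} = \frac{W + D}{D + \left(-1 + W\right)} = \frac{D + W}{-1 + D + W}$)
$\frac{\left(-34 - 45\right)^{2}}{K{\left(-37,13 \right)}} = \frac{\left(-34 - 45\right)^{2}}{\frac{1}{-1 + 13 - 37} \left(13 - 37\right)} = \frac{\left(-79\right)^{2}}{\frac{1}{-25} \left(-24\right)} = \frac{6241}{\left(- \frac{1}{25}\right) \left(-24\right)} = \frac{6241}{\frac{24}{25}} = 6241 \cdot \frac{25}{24} = \frac{156025}{24}$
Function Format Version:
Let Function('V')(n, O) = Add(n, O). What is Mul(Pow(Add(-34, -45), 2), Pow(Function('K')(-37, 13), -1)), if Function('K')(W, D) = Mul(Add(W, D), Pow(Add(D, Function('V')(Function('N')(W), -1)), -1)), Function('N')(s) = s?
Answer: Rational(156025, 24) ≈ 6501.0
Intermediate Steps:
Function('V')(n, O) = Add(O, n)
Function('K')(W, D) = Mul(Pow(Add(-1, D, W), -1), Add(D, W)) (Function('K')(W, D) = Mul(Add(W, D), Pow(Add(D, Add(-1, W)), -1)) = Mul(Add(D, W), Pow(Add(-1, D, W), -1)) = Mul(Pow(Add(-1, D, W), -1), Add(D, W)))
Mul(Pow(Add(-34, -45), 2), Pow(Function('K')(-37, 13), -1)) = Mul(Pow(Add(-34, -45), 2), Pow(Mul(Pow(Add(-1, 13, -37), -1), Add(13, -37)), -1)) = Mul(Pow(-79, 2), Pow(Mul(Pow(-25, -1), -24), -1)) = Mul(6241, Pow(Mul(Rational(-1, 25), -24), -1)) = Mul(6241, Pow(Rational(24, 25), -1)) = Mul(6241, Rational(25, 24)) = Rational(156025, 24)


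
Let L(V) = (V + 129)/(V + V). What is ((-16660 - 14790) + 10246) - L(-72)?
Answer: -1017773/48 ≈ -21204.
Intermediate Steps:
L(V) = (129 + V)/(2*V) (L(V) = (129 + V)/((2*V)) = (129 + V)*(1/(2*V)) = (129 + V)/(2*V))
((-16660 - 14790) + 10246) - L(-72) = ((-16660 - 14790) + 10246) - (129 - 72)/(2*(-72)) = (-31450 + 10246) - (-1)*57/(2*72) = -21204 - 1*(-19/48) = -21204 + 19/48 = -1017773/48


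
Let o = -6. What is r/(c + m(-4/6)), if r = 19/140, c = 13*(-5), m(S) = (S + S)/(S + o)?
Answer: -19/9072 ≈ -0.0020944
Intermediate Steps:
m(S) = 2*S/(-6 + S) (m(S) = (S + S)/(S - 6) = (2*S)/(-6 + S) = 2*S/(-6 + S))
c = -65
r = 19/140 (r = 19*(1/140) = 19/140 ≈ 0.13571)
r/(c + m(-4/6)) = (19/140)/(-65 + 2*(-4/6)/(-6 - 4/6)) = (19/140)/(-65 + 2*(-4*⅙)/(-6 - 4*⅙)) = (19/140)/(-65 + 2*(-⅔)/(-6 - ⅔)) = (19/140)/(-65 + 2*(-⅔)/(-20/3)) = (19/140)/(-65 + 2*(-⅔)*(-3/20)) = (19/140)/(-65 + ⅕) = (19/140)/(-324/5) = -5/324*19/140 = -19/9072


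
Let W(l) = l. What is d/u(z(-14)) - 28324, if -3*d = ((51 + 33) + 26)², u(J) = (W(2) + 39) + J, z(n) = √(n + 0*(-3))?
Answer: 4*(-21243*√14 + 873988*I)/(3*(√14 - 41*I)) ≈ -28422.0 + 8.9035*I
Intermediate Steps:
z(n) = √n (z(n) = √(n + 0) = √n)
u(J) = 41 + J (u(J) = (2 + 39) + J = 41 + J)
d = -12100/3 (d = -((51 + 33) + 26)²/3 = -(84 + 26)²/3 = -⅓*110² = -⅓*12100 = -12100/3 ≈ -4033.3)
d/u(z(-14)) - 28324 = -12100/(3*(41 + √(-14))) - 28324 = -12100/(3*(41 + I*√14)) - 28324 = -28324 - 12100/(3*(41 + I*√14))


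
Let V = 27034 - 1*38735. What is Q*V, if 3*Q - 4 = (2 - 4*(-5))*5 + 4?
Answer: -1380718/3 ≈ -4.6024e+5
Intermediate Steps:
Q = 118/3 (Q = 4/3 + ((2 - 4*(-5))*5 + 4)/3 = 4/3 + ((2 + 20)*5 + 4)/3 = 4/3 + (22*5 + 4)/3 = 4/3 + (110 + 4)/3 = 4/3 + (⅓)*114 = 4/3 + 38 = 118/3 ≈ 39.333)
V = -11701 (V = 27034 - 38735 = -11701)
Q*V = (118/3)*(-11701) = -1380718/3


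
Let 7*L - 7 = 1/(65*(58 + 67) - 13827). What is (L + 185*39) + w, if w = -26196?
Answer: -757567721/39914 ≈ -18980.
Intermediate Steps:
L = 39913/39914 (L = 1 + 1/(7*(65*(58 + 67) - 13827)) = 1 + 1/(7*(65*125 - 13827)) = 1 + 1/(7*(8125 - 13827)) = 1 + (⅐)/(-5702) = 1 + (⅐)*(-1/5702) = 1 - 1/39914 = 39913/39914 ≈ 0.99998)
(L + 185*39) + w = (39913/39914 + 185*39) - 26196 = (39913/39914 + 7215) - 26196 = 288019423/39914 - 26196 = -757567721/39914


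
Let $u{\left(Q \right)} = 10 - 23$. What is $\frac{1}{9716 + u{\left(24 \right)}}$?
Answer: $\frac{1}{9703} \approx 0.00010306$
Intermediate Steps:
$u{\left(Q \right)} = -13$
$\frac{1}{9716 + u{\left(24 \right)}} = \frac{1}{9716 - 13} = \frac{1}{9703}$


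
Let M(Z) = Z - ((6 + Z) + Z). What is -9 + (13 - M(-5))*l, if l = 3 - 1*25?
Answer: -317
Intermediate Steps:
l = -22 (l = 3 - 25 = -22)
M(Z) = -6 - Z (M(Z) = Z - (6 + 2*Z) = Z + (-6 - 2*Z) = -6 - Z)
-9 + (13 - M(-5))*l = -9 + (13 - (-6 - 1*(-5)))*(-22) = -9 + (13 - (-6 + 5))*(-22) = -9 + (13 - 1*(-1))*(-22) = -9 + (13 + 1)*(-22) = -9 + 14*(-22) = -9 - 308 = -317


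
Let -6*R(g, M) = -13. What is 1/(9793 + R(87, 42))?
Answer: 6/58771 ≈ 0.00010209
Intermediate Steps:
R(g, M) = 13/6 (R(g, M) = -⅙*(-13) = 13/6)
1/(9793 + R(87, 42)) = 1/(9793 + 13/6) = 1/(58771/6) = 6/58771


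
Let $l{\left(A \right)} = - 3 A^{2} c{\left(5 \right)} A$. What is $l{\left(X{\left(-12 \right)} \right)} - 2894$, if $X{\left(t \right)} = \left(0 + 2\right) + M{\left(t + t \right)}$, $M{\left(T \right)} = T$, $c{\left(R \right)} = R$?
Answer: $156826$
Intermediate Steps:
$X{\left(t \right)} = 2 + 2 t$ ($X{\left(t \right)} = \left(0 + 2\right) + \left(t + t\right) = 2 + 2 t$)
$l{\left(A \right)} = - 15 A^{3}$ ($l{\left(A \right)} = - 3 A^{2} \cdot 5 A = - 15 A^{2} A = - 15 A^{3}$)
$l{\left(X{\left(-12 \right)} \right)} - 2894 = - 15 \left(2 + 2 \left(-12\right)\right)^{3} - 2894 = - 15 \left(2 - 24\right)^{3} - 2894 = - 15 \left(-22\right)^{3} - 2894 = \left(-15\right) \left(-10648\right) - 2894 = 159720 - 2894 = 156826$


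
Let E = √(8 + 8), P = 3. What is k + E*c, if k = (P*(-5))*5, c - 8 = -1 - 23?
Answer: -139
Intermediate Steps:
c = -16 (c = 8 + (-1 - 23) = 8 - 24 = -16)
E = 4 (E = √16 = 4)
k = -75 (k = (3*(-5))*5 = -15*5 = -75)
k + E*c = -75 + 4*(-16) = -75 - 64 = -139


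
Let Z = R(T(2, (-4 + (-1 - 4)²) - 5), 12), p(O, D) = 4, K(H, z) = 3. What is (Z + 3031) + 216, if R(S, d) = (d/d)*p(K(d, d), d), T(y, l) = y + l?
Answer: 3251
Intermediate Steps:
T(y, l) = l + y
R(S, d) = 4 (R(S, d) = (d/d)*4 = 1*4 = 4)
Z = 4
(Z + 3031) + 216 = (4 + 3031) + 216 = 3035 + 216 = 3251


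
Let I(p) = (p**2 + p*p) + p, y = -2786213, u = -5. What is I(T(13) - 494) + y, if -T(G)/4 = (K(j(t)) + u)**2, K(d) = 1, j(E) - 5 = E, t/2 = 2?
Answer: -2164043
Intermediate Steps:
t = 4 (t = 2*2 = 4)
j(E) = 5 + E
T(G) = -64 (T(G) = -4*(1 - 5)**2 = -4*(-4)**2 = -4*16 = -64)
I(p) = p + 2*p**2 (I(p) = (p**2 + p**2) + p = 2*p**2 + p = p + 2*p**2)
I(T(13) - 494) + y = (-64 - 494)*(1 + 2*(-64 - 494)) - 2786213 = -558*(1 + 2*(-558)) - 2786213 = -558*(1 - 1116) - 2786213 = -558*(-1115) - 2786213 = 622170 - 2786213 = -2164043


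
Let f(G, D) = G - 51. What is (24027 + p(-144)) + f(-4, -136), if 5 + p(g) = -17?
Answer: 23950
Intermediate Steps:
f(G, D) = -51 + G
p(g) = -22 (p(g) = -5 - 17 = -22)
(24027 + p(-144)) + f(-4, -136) = (24027 - 22) + (-51 - 4) = 24005 - 55 = 23950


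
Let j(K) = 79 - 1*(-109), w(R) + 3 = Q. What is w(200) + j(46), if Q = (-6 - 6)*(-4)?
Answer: 233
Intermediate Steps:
Q = 48 (Q = -12*(-4) = 48)
w(R) = 45 (w(R) = -3 + 48 = 45)
j(K) = 188 (j(K) = 79 + 109 = 188)
w(200) + j(46) = 45 + 188 = 233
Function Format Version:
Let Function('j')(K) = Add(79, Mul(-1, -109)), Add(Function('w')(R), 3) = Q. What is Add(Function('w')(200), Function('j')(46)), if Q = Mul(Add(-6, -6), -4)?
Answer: 233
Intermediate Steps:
Q = 48 (Q = Mul(-12, -4) = 48)
Function('w')(R) = 45 (Function('w')(R) = Add(-3, 48) = 45)
Function('j')(K) = 188 (Function('j')(K) = Add(79, 109) = 188)
Add(Function('w')(200), Function('j')(46)) = Add(45, 188) = 233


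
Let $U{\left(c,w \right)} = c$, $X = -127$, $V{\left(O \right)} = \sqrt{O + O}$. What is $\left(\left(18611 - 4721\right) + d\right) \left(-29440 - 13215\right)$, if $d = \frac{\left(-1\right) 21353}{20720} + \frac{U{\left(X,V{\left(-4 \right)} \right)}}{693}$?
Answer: $- \frac{243046392799823}{410256} \approx -5.9243 \cdot 10^{8}$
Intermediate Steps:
$V{\left(O \right)} = \sqrt{2} \sqrt{O}$ ($V{\left(O \right)} = \sqrt{2 O} = \sqrt{2} \sqrt{O}$)
$d = - \frac{2489867}{2051280}$ ($d = \frac{\left(-1\right) 21353}{20720} - \frac{127}{693} = \left(-21353\right) \frac{1}{20720} - \frac{127}{693} = - \frac{21353}{20720} - \frac{127}{693} = - \frac{2489867}{2051280} \approx -1.2138$)
$\left(\left(18611 - 4721\right) + d\right) \left(-29440 - 13215\right) = \left(\left(18611 - 4721\right) - \frac{2489867}{2051280}\right) \left(-29440 - 13215\right) = \left(\left(18611 - 4721\right) - \frac{2489867}{2051280}\right) \left(-42655\right) = \left(13890 - \frac{2489867}{2051280}\right) \left(-42655\right) = \frac{28489789333}{2051280} \left(-42655\right) = - \frac{243046392799823}{410256}$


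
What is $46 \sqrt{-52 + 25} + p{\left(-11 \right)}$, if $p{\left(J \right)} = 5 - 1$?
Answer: $4 + 138 i \sqrt{3} \approx 4.0 + 239.02 i$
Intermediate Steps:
$p{\left(J \right)} = 4$
$46 \sqrt{-52 + 25} + p{\left(-11 \right)} = 46 \sqrt{-52 + 25} + 4 = 46 \sqrt{-27} + 4 = 46 \cdot 3 i \sqrt{3} + 4 = 138 i \sqrt{3} + 4 = 4 + 138 i \sqrt{3}$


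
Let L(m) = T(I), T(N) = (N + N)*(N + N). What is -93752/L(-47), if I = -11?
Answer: -23438/121 ≈ -193.70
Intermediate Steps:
T(N) = 4*N**2 (T(N) = (2*N)*(2*N) = 4*N**2)
L(m) = 484 (L(m) = 4*(-11)**2 = 4*121 = 484)
-93752/L(-47) = -93752/484 = -93752*1/484 = -23438/121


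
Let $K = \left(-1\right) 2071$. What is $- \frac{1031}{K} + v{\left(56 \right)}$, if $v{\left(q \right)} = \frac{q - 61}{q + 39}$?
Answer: $\frac{922}{2071} \approx 0.4452$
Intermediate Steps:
$K = -2071$
$v{\left(q \right)} = \frac{-61 + q}{39 + q}$
$- \frac{1031}{K} + v{\left(56 \right)} = - \frac{1031}{-2071} + \frac{-61 + 56}{39 + 56} = \left(-1031\right) \left(- \frac{1}{2071}\right) + \frac{1}{95} \left(-5\right) = \frac{1031}{2071} + \frac{1}{95} \left(-5\right) = \frac{1031}{2071} - \frac{1}{19} = \frac{922}{2071}$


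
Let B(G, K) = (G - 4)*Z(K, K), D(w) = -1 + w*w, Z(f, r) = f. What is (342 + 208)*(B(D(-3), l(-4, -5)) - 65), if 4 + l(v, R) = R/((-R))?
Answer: -46750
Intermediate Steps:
l(v, R) = -5 (l(v, R) = -4 + R/((-R)) = -4 + R*(-1/R) = -4 - 1 = -5)
D(w) = -1 + w²
B(G, K) = K*(-4 + G) (B(G, K) = (G - 4)*K = (-4 + G)*K = K*(-4 + G))
(342 + 208)*(B(D(-3), l(-4, -5)) - 65) = (342 + 208)*(-5*(-4 + (-1 + (-3)²)) - 65) = 550*(-5*(-4 + (-1 + 9)) - 65) = 550*(-5*(-4 + 8) - 65) = 550*(-5*4 - 65) = 550*(-20 - 65) = 550*(-85) = -46750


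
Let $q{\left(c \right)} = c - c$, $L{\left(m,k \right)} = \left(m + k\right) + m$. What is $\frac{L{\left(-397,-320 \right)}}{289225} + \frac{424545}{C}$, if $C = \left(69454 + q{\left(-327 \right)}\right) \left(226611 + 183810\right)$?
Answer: $- \frac{958551649747}{249832380886550} \approx -0.0038368$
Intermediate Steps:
$L{\left(m,k \right)} = k + 2 m$ ($L{\left(m,k \right)} = \left(k + m\right) + m = k + 2 m$)
$q{\left(c \right)} = 0$
$C = 28505380134$ ($C = \left(69454 + 0\right) \left(226611 + 183810\right) = 69454 \cdot 410421 = 28505380134$)
$\frac{L{\left(-397,-320 \right)}}{289225} + \frac{424545}{C} = \frac{-320 + 2 \left(-397\right)}{289225} + \frac{424545}{28505380134} = \left(-320 - 794\right) \frac{1}{289225} + 424545 \cdot \frac{1}{28505380134} = \left(-1114\right) \frac{1}{289225} + \frac{12865}{863799398} = - \frac{1114}{289225} + \frac{12865}{863799398} = - \frac{958551649747}{249832380886550}$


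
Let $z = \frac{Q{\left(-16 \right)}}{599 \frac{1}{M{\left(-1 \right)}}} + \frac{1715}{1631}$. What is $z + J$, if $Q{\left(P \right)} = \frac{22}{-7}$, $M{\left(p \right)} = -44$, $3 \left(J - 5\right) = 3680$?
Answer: $\frac{3613658942}{2930907} \approx 1232.9$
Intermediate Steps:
$J = \frac{3695}{3}$ ($J = 5 + \frac{1}{3} \cdot 3680 = 5 + \frac{3680}{3} = \frac{3695}{3} \approx 1231.7$)
$Q{\left(P \right)} = - \frac{22}{7}$ ($Q{\left(P \right)} = 22 \left(- \frac{1}{7}\right) = - \frac{22}{7}$)
$z = \frac{1252829}{976969}$ ($z = - \frac{22}{7 \frac{599}{-44}} + \frac{1715}{1631} = - \frac{22}{7 \cdot 599 \left(- \frac{1}{44}\right)} + 1715 \cdot \frac{1}{1631} = - \frac{22}{7 \left(- \frac{599}{44}\right)} + \frac{245}{233} = \left(- \frac{22}{7}\right) \left(- \frac{44}{599}\right) + \frac{245}{233} = \frac{968}{4193} + \frac{245}{233} = \frac{1252829}{976969} \approx 1.2824$)
$z + J = \frac{1252829}{976969} + \frac{3695}{3} = \frac{3613658942}{2930907}$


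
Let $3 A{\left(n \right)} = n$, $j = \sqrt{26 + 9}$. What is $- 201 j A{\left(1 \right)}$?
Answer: $- 67 \sqrt{35} \approx -396.38$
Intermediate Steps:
$j = \sqrt{35} \approx 5.9161$
$A{\left(n \right)} = \frac{n}{3}$
$- 201 j A{\left(1 \right)} = - 201 \sqrt{35} \cdot \frac{1}{3} \cdot 1 = - 201 \sqrt{35} \cdot \frac{1}{3} = - 67 \sqrt{35}$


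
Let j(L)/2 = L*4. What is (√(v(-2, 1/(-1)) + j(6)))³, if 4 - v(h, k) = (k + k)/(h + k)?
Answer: 154*√462/9 ≈ 367.79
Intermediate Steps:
j(L) = 8*L (j(L) = 2*(L*4) = 2*(4*L) = 8*L)
v(h, k) = 4 - 2*k/(h + k) (v(h, k) = 4 - (k + k)/(h + k) = 4 - 2*k/(h + k))
(√(v(-2, 1/(-1)) + j(6)))³ = (√(2*(1/(-1) + 2*(-2))/(-2 + 1/(-1)) + 8*6))³ = (√(2*(-1 - 4)/(-2 - 1) + 48))³ = (√(2*(-5)/(-3) + 48))³ = (√(2*(-⅓)*(-5) + 48))³ = (√(10/3 + 48))³ = (√(154/3))³ = (√462/3)³ = 154*√462/9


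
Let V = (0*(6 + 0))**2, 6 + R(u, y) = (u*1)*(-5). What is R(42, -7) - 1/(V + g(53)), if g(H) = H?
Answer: -11449/53 ≈ -216.02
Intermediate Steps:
R(u, y) = -6 - 5*u (R(u, y) = -6 + (u*1)*(-5) = -6 + u*(-5) = -6 - 5*u)
V = 0 (V = (0*6)**2 = 0**2 = 0)
R(42, -7) - 1/(V + g(53)) = (-6 - 5*42) - 1/(0 + 53) = (-6 - 210) - 1/53 = -216 - 1*1/53 = -216 - 1/53 = -11449/53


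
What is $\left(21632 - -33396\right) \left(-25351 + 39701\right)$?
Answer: $789651800$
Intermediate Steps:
$\left(21632 - -33396\right) \left(-25351 + 39701\right) = \left(21632 + 33396\right) 14350 = 55028 \cdot 14350 = 789651800$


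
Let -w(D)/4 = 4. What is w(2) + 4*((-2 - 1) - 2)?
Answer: -36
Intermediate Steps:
w(D) = -16 (w(D) = -4*4 = -16)
w(2) + 4*((-2 - 1) - 2) = -16 + 4*((-2 - 1) - 2) = -16 + 4*(-3 - 2) = -16 + 4*(-5) = -16 - 20 = -36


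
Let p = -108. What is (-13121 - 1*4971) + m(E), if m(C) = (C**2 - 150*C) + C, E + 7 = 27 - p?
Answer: -20780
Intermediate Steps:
E = 128 (E = -7 + (27 - 1*(-108)) = -7 + (27 + 108) = -7 + 135 = 128)
m(C) = C**2 - 149*C
(-13121 - 1*4971) + m(E) = (-13121 - 1*4971) + 128*(-149 + 128) = (-13121 - 4971) + 128*(-21) = -18092 - 2688 = -20780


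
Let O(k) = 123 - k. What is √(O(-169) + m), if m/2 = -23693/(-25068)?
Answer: √46170505614/12534 ≈ 17.143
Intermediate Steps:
m = 23693/12534 (m = 2*(-23693/(-25068)) = 2*(-23693*(-1/25068)) = 2*(23693/25068) = 23693/12534 ≈ 1.8903)
√(O(-169) + m) = √((123 - 1*(-169)) + 23693/12534) = √((123 + 169) + 23693/12534) = √(292 + 23693/12534) = √(3683621/12534) = √46170505614/12534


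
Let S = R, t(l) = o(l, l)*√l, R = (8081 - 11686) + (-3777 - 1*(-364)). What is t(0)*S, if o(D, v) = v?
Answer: 0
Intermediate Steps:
R = -7018 (R = -3605 + (-3777 + 364) = -3605 - 3413 = -7018)
t(l) = l^(3/2) (t(l) = l*√l = l^(3/2))
S = -7018
t(0)*S = 0^(3/2)*(-7018) = 0*(-7018) = 0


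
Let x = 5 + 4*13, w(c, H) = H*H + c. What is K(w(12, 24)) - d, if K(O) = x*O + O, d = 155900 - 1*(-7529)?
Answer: -129325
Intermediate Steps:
w(c, H) = c + H² (w(c, H) = H² + c = c + H²)
x = 57 (x = 5 + 52 = 57)
d = 163429 (d = 155900 + 7529 = 163429)
K(O) = 58*O (K(O) = 57*O + O = 58*O)
K(w(12, 24)) - d = 58*(12 + 24²) - 1*163429 = 58*(12 + 576) - 163429 = 58*588 - 163429 = 34104 - 163429 = -129325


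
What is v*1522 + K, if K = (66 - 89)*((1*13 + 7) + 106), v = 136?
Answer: 204094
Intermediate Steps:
K = -2898 (K = -23*((13 + 7) + 106) = -23*(20 + 106) = -23*126 = -2898)
v*1522 + K = 136*1522 - 2898 = 206992 - 2898 = 204094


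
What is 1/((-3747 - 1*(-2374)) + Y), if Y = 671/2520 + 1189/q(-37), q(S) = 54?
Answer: -7560/10211407 ≈ -0.00074035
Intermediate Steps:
Y = 168473/7560 (Y = 671/2520 + 1189/54 = 168473/7560 ≈ 22.285)
1/((-3747 - 1*(-2374)) + Y) = 1/((-3747 - 1*(-2374)) + 168473/7560) = 1/((-3747 + 2374) + 168473/7560) = 1/(-1373 + 168473/7560) = 1/(-10211407/7560) = -7560/10211407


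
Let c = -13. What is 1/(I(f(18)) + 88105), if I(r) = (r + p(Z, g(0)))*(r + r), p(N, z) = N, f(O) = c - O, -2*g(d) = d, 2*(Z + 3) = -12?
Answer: 1/90585 ≈ 1.1039e-5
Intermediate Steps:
Z = -9 (Z = -3 + (½)*(-12) = -3 - 6 = -9)
g(d) = -d/2
f(O) = -13 - O
I(r) = 2*r*(-9 + r) (I(r) = (r - 9)*(r + r) = (-9 + r)*(2*r) = 2*r*(-9 + r))
1/(I(f(18)) + 88105) = 1/(2*(-13 - 1*18)*(-9 + (-13 - 1*18)) + 88105) = 1/(2*(-13 - 18)*(-9 + (-13 - 18)) + 88105) = 1/(2*(-31)*(-9 - 31) + 88105) = 1/(2*(-31)*(-40) + 88105) = 1/(2480 + 88105) = 1/90585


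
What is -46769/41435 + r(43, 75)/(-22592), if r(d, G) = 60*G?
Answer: -310765687/234024880 ≈ -1.3279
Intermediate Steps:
-46769/41435 + r(43, 75)/(-22592) = -46769/41435 + (60*75)/(-22592) = -46769*1/41435 + 4500*(-1/22592) = -46769/41435 - 1125/5648 = -310765687/234024880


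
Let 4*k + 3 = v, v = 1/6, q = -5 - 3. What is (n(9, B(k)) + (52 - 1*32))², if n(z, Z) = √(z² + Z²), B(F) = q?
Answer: (20 + √145)² ≈ 1026.7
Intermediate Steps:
q = -8
v = ⅙ ≈ 0.16667
k = -17/24 (k = -¾ + (¼)*(⅙) = -¾ + 1/24 = -17/24 ≈ -0.70833)
B(F) = -8
n(z, Z) = √(Z² + z²)
(n(9, B(k)) + (52 - 1*32))² = (√((-8)² + 9²) + (52 - 1*32))² = (√(64 + 81) + (52 - 32))² = (√145 + 20)² = (20 + √145)²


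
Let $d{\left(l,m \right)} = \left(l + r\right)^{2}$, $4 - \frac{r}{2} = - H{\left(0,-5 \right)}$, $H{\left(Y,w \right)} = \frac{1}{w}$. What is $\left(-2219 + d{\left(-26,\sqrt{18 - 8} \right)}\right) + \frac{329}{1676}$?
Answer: $- \frac{78782211}{41900} \approx -1880.2$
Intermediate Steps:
$r = \frac{38}{5}$ ($r = 8 - 2 \left(- \frac{1}{-5}\right) = 8 - 2 \left(\left(-1\right) \left(- \frac{1}{5}\right)\right) = 8 - \frac{2}{5} = \frac{38}{5} \approx 7.6$)
$d{\left(l,m \right)} = \left(\frac{38}{5} + l\right)^{2}$ ($d{\left(l,m \right)} = \left(l + \frac{38}{5}\right)^{2} = \left(\frac{38}{5} + l\right)^{2}$)
$\left(-2219 + d{\left(-26,\sqrt{18 - 8} \right)}\right) + \frac{329}{1676} = \left(-2219 + \frac{\left(38 + 5 \left(-26\right)\right)^{2}}{25}\right) + \frac{329}{1676} = \left(-2219 + \frac{\left(38 - 130\right)^{2}}{25}\right) + 329 \cdot \frac{1}{1676} = \left(-2219 + \frac{\left(-92\right)^{2}}{25}\right) + \frac{329}{1676} = \left(-2219 + \frac{1}{25} \cdot 8464\right) + \frac{329}{1676} = \left(-2219 + \frac{8464}{25}\right) + \frac{329}{1676} = - \frac{47011}{25} + \frac{329}{1676} = - \frac{78782211}{41900}$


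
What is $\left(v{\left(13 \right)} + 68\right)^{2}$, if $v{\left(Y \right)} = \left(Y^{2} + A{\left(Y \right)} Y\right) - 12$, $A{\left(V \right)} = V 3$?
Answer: $535824$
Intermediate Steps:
$A{\left(V \right)} = 3 V$
$v{\left(Y \right)} = -12 + 4 Y^{2}$ ($v{\left(Y \right)} = \left(Y^{2} + 3 Y Y\right) - 12 = \left(Y^{2} + 3 Y^{2}\right) - 12 = 4 Y^{2} - 12 = -12 + 4 Y^{2}$)
$\left(v{\left(13 \right)} + 68\right)^{2} = \left(\left(-12 + 4 \cdot 13^{2}\right) + 68\right)^{2} = \left(\left(-12 + 4 \cdot 169\right) + 68\right)^{2} = \left(\left(-12 + 676\right) + 68\right)^{2} = \left(664 + 68\right)^{2} = 732^{2} = 535824$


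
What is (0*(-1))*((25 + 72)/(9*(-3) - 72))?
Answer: 0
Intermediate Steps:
(0*(-1))*((25 + 72)/(9*(-3) - 72)) = 0*(97/(-27 - 72)) = 0*(97/(-99)) = 0*(97*(-1/99)) = 0*(-97/99) = 0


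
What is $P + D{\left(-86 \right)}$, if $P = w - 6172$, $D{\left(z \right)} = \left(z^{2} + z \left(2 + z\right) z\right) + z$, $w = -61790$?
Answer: $-681916$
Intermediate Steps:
$D{\left(z \right)} = z + z^{2} + z^{2} \left(2 + z\right)$ ($D{\left(z \right)} = \left(z^{2} + z^{2} \left(2 + z\right)\right) + z = z + z^{2} + z^{2} \left(2 + z\right)$)
$P = -67962$ ($P = -61790 - 6172 = -67962$)
$P + D{\left(-86 \right)} = -67962 - 86 \left(1 + \left(-86\right)^{2} + 3 \left(-86\right)\right) = -67962 - 86 \left(1 + 7396 - 258\right) = -67962 - 613954 = -681916$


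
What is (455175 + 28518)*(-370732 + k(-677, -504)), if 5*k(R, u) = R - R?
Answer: -179320473276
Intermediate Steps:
k(R, u) = 0 (k(R, u) = (R - R)/5 = (⅕)*0 = 0)
(455175 + 28518)*(-370732 + k(-677, -504)) = (455175 + 28518)*(-370732 + 0) = 483693*(-370732) = -179320473276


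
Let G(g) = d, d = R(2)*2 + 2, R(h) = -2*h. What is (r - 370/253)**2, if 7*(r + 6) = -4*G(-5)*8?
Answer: 1250329600/3136441 ≈ 398.65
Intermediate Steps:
d = -6 (d = -2*2*2 + 2 = -4*2 + 2 = -8 + 2 = -6)
G(g) = -6
r = 150/7 (r = -6 + (-4*(-6)*8)/7 = -6 + (24*8)/7 = -6 + (1/7)*192 = -6 + 192/7 = 150/7 ≈ 21.429)
(r - 370/253)**2 = (150/7 - 370/253)**2 = (35360/1771)**2 = 1250329600/3136441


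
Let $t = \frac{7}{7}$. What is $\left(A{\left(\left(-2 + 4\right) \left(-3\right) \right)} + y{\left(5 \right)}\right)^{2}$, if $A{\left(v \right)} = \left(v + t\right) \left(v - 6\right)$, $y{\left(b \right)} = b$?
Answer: $4225$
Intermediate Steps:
$t = 1$ ($t = 7 \cdot \frac{1}{7} = 1$)
$A{\left(v \right)} = \left(1 + v\right) \left(-6 + v\right)$ ($A{\left(v \right)} = \left(v + 1\right) \left(v - 6\right) = \left(1 + v\right) \left(-6 + v\right)$)
$\left(A{\left(\left(-2 + 4\right) \left(-3\right) \right)} + y{\left(5 \right)}\right)^{2} = \left(\left(-6 + \left(\left(-2 + 4\right) \left(-3\right)\right)^{2} - 5 \left(-2 + 4\right) \left(-3\right)\right) + 5\right)^{2} = \left(\left(-6 + \left(2 \left(-3\right)\right)^{2} - 5 \cdot 2 \left(-3\right)\right) + 5\right)^{2} = \left(\left(-6 + \left(-6\right)^{2} - -30\right) + 5\right)^{2} = \left(\left(-6 + 36 + 30\right) + 5\right)^{2} = \left(60 + 5\right)^{2} = 65^{2} = 4225$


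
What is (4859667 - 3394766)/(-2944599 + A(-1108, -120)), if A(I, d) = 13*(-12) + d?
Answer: -1464901/2944875 ≈ -0.49744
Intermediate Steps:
A(I, d) = -156 + d
(4859667 - 3394766)/(-2944599 + A(-1108, -120)) = (4859667 - 3394766)/(-2944599 + (-156 - 120)) = 1464901/(-2944599 - 276) = 1464901/(-2944875) = 1464901*(-1/2944875) = -1464901/2944875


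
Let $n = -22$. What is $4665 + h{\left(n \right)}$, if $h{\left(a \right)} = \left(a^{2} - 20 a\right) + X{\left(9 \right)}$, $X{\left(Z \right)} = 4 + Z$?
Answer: $5602$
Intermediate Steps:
$h{\left(a \right)} = 13 + a^{2} - 20 a$ ($h{\left(a \right)} = \left(a^{2} - 20 a\right) + \left(4 + 9\right) = \left(a^{2} - 20 a\right) + 13 = 13 + a^{2} - 20 a$)
$4665 + h{\left(n \right)} = 4665 + \left(13 + \left(-22\right)^{2} - -440\right) = 4665 + \left(13 + 484 + 440\right) = 4665 + 937 = 5602$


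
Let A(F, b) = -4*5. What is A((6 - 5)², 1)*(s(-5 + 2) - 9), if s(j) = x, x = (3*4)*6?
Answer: -1260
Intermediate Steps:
A(F, b) = -20
x = 72 (x = 12*6 = 72)
s(j) = 72
A((6 - 5)², 1)*(s(-5 + 2) - 9) = -20*(72 - 9) = -20*63 = -1260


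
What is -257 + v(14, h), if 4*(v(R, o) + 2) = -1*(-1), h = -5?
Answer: -1035/4 ≈ -258.75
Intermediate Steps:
v(R, o) = -7/4 (v(R, o) = -2 + (-1*(-1))/4 = -2 + (1/4)*1 = -2 + 1/4 = -7/4)
-257 + v(14, h) = -257 - 7/4 = -1035/4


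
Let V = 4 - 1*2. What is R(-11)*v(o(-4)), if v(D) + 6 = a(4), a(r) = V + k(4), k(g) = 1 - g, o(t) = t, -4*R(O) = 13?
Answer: 91/4 ≈ 22.750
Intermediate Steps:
R(O) = -13/4 (R(O) = -1/4*13 = -13/4)
V = 2 (V = 4 - 2 = 2)
a(r) = -1 (a(r) = 2 + (1 - 1*4) = 2 + (1 - 4) = 2 - 3 = -1)
v(D) = -7 (v(D) = -6 - 1 = -7)
R(-11)*v(o(-4)) = -13/4*(-7) = 91/4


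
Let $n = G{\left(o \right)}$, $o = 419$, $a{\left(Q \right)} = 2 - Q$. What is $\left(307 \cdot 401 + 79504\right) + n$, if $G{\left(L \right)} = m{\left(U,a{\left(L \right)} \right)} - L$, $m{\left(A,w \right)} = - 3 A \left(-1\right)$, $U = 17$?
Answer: $202243$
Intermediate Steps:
$m{\left(A,w \right)} = 3 A$
$G{\left(L \right)} = 51 - L$ ($G{\left(L \right)} = 3 \cdot 17 - L = 51 - L$)
$n = -368$ ($n = 51 - 419 = -368$)
$\left(307 \cdot 401 + 79504\right) + n = \left(307 \cdot 401 + 79504\right) - 368 = \left(123107 + 79504\right) - 368 = 202611 - 368 = 202243$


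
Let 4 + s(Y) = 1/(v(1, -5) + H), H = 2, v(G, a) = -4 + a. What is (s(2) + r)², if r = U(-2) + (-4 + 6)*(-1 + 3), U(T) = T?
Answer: 225/49 ≈ 4.5918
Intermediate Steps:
r = 2 (r = -2 + (-4 + 6)*(-1 + 3) = -2 + 2*2 = -2 + 4 = 2)
s(Y) = -29/7 (s(Y) = -4 + 1/((-4 - 5) + 2) = -4 + 1/(-9 + 2) = -4 + 1/(-7) = -4 - ⅐ = -29/7)
(s(2) + r)² = (-29/7 + 2)² = (-15/7)² = 225/49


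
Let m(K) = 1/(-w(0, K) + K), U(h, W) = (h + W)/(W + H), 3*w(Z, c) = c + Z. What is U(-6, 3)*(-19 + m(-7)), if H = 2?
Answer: 807/70 ≈ 11.529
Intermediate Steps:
w(Z, c) = Z/3 + c/3 (w(Z, c) = (c + Z)/3 = (Z + c)/3 = Z/3 + c/3)
U(h, W) = (W + h)/(2 + W) (U(h, W) = (h + W)/(W + 2) = (W + h)/(2 + W))
m(K) = 3/(2*K) (m(K) = 1/(-((1/3)*0 + K/3) + K) = 1/(-(0 + K/3) + K) = 1/(-K/3 + K) = 1/(2*K/3) = 3/(2*K))
U(-6, 3)*(-19 + m(-7)) = ((3 - 6)/(2 + 3))*(-19 + (3/2)/(-7)) = (-3/5)*(-19 + (3/2)*(-1/7)) = ((1/5)*(-3))*(-19 - 3/14) = -3/5*(-269/14) = 807/70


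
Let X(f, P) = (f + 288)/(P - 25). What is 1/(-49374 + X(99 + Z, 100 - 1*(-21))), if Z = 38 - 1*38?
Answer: -32/1579839 ≈ -2.0255e-5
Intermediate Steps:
Z = 0 (Z = 38 - 38 = 0)
X(f, P) = (288 + f)/(-25 + P)
1/(-49374 + X(99 + Z, 100 - 1*(-21))) = 1/(-49374 + (288 + (99 + 0))/(-25 + (100 - 1*(-21)))) = 1/(-49374 + (288 + 99)/(-25 + (100 + 21))) = 1/(-49374 + 387/(-25 + 121)) = 1/(-49374 + 387/96) = 1/(-49374 + (1/96)*387) = 1/(-49374 + 129/32) = 1/(-1579839/32) = -32/1579839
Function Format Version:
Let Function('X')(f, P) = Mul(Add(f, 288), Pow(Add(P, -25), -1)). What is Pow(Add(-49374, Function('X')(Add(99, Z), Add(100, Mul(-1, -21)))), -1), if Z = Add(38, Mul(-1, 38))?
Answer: Rational(-32, 1579839) ≈ -2.0255e-5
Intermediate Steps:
Z = 0 (Z = Add(38, -38) = 0)
Function('X')(f, P) = Mul(Pow(Add(-25, P), -1), Add(288, f)) (Function('X')(f, P) = Mul(Add(288, f), Pow(Add(-25, P), -1)) = Mul(Pow(Add(-25, P), -1), Add(288, f)))
Pow(Add(-49374, Function('X')(Add(99, Z), Add(100, Mul(-1, -21)))), -1) = Pow(Add(-49374, Mul(Pow(Add(-25, Add(100, Mul(-1, -21))), -1), Add(288, Add(99, 0)))), -1) = Pow(Add(-49374, Mul(Pow(Add(-25, Add(100, 21)), -1), Add(288, 99))), -1) = Pow(Add(-49374, Mul(Pow(Add(-25, 121), -1), 387)), -1) = Pow(Add(-49374, Mul(Pow(96, -1), 387)), -1) = Pow(Add(-49374, Mul(Rational(1, 96), 387)), -1) = Pow(Add(-49374, Rational(129, 32)), -1) = Pow(Rational(-1579839, 32), -1) = Rational(-32, 1579839)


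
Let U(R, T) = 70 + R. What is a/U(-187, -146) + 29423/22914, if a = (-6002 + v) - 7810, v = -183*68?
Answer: 67230275/297882 ≈ 225.69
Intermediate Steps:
v = -12444
a = -26256 (a = (-6002 - 12444) - 7810 = -18446 - 7810 = -26256)
a/U(-187, -146) + 29423/22914 = -26256/(70 - 187) + 29423/22914 = -26256/(-117) + 29423*(1/22914) = -26256*(-1/117) + 29423/22914 = 8752/39 + 29423/22914 = 67230275/297882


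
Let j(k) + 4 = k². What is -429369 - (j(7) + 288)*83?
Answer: -457008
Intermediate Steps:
j(k) = -4 + k²
-429369 - (j(7) + 288)*83 = -429369 - ((-4 + 7²) + 288)*83 = -429369 - ((-4 + 49) + 288)*83 = -429369 - (45 + 288)*83 = -429369 - 333*83 = -429369 - 1*27639 = -429369 - 27639 = -457008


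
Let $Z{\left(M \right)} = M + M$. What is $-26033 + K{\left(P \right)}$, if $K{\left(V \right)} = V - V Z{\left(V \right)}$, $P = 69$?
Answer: $-35486$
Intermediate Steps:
$Z{\left(M \right)} = 2 M$
$K{\left(V \right)} = V - 2 V^{2}$ ($K{\left(V \right)} = V - V 2 V = V - 2 V^{2}$)
$-26033 + K{\left(P \right)} = -26033 + 69 \left(1 - 138\right) = -26033 + 69 \left(-137\right) = -26033 - 9453 = -35486$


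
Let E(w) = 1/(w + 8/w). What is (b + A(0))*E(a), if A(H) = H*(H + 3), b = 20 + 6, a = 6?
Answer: 39/11 ≈ 3.5455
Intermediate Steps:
b = 26
A(H) = H*(3 + H)
(b + A(0))*E(a) = (26 + 0*(3 + 0))*(6/(8 + 6²)) = (26 + 0*3)*(6/(8 + 36)) = (26 + 0)*(6/44) = 26*(6*(1/44)) = 26*(3/22) = 39/11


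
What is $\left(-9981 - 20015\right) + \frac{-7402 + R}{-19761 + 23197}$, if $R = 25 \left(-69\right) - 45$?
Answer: $- \frac{25768857}{859} \approx -29999.0$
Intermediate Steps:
$R = -1770$ ($R = -1725 - 45 = -1770$)
$\left(-9981 - 20015\right) + \frac{-7402 + R}{-19761 + 23197} = \left(-9981 - 20015\right) + \frac{-7402 - 1770}{-19761 + 23197} = -29996 - \frac{9172}{3436} = -29996 - \frac{2293}{859} = - \frac{25768857}{859}$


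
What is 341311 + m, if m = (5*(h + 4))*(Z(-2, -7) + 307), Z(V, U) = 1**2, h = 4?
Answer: 353631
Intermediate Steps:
Z(V, U) = 1
m = 12320 (m = (5*(4 + 4))*(1 + 307) = (5*8)*308 = 40*308 = 12320)
341311 + m = 341311 + 12320 = 353631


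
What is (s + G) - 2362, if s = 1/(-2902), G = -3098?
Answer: -15844921/2902 ≈ -5460.0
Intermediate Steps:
s = -1/2902 ≈ -0.00034459
(s + G) - 2362 = (-1/2902 - 3098) - 2362 = -8990397/2902 - 2362 = -15844921/2902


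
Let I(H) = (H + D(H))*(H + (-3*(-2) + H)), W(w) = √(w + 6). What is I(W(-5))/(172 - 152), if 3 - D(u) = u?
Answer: 6/5 ≈ 1.2000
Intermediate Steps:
W(w) = √(6 + w)
D(u) = 3 - u
I(H) = 18 + 6*H (I(H) = (H + (3 - H))*(H + (-3*(-2) + H)) = 3*(H + (6 + H)) = 3*(6 + 2*H) = 18 + 6*H)
I(W(-5))/(172 - 152) = (18 + 6*√(6 - 5))/(172 - 152) = (18 + 6*√1)/20 = (18 + 6*1)/20 = (18 + 6)/20 = (1/20)*24 = 6/5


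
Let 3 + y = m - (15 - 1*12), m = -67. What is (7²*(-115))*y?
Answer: 411355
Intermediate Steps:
y = -73 (y = -3 + (-67 - (15 - 1*12)) = -3 + (-67 - (15 - 12)) = -3 + (-67 - 1*3) = -3 + (-67 - 3) = -3 - 70 = -73)
(7²*(-115))*y = (7²*(-115))*(-73) = (49*(-115))*(-73) = -5635*(-73) = 411355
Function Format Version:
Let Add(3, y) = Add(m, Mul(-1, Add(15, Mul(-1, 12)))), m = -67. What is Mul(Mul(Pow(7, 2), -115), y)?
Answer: 411355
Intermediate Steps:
y = -73 (y = Add(-3, Add(-67, Mul(-1, Add(15, Mul(-1, 12))))) = Add(-3, Add(-67, Mul(-1, Add(15, -12)))) = Add(-3, Add(-67, Mul(-1, 3))) = Add(-3, Add(-67, -3)) = Add(-3, -70) = -73)
Mul(Mul(Pow(7, 2), -115), y) = Mul(Mul(Pow(7, 2), -115), -73) = Mul(Mul(49, -115), -73) = Mul(-5635, -73) = 411355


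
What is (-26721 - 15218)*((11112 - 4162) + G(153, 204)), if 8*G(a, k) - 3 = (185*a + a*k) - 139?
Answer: -4822188159/8 ≈ -6.0277e+8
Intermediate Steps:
G(a, k) = -17 + 185*a/8 + a*k/8 (G(a, k) = 3/8 + ((185*a + a*k) - 139)/8 = 3/8 + (-139 + 185*a + a*k)/8 = 3/8 + (-139/8 + 185*a/8 + a*k/8) = -17 + 185*a/8 + a*k/8)
(-26721 - 15218)*((11112 - 4162) + G(153, 204)) = (-26721 - 15218)*((11112 - 4162) + (-17 + (185/8)*153 + (⅛)*153*204)) = -41939*(6950 + (-17 + 28305/8 + 7803/2)) = -41939*(6950 + 59381/8) = -41939*114981/8 = -4822188159/8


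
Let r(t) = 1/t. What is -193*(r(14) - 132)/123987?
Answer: 356471/1735818 ≈ 0.20536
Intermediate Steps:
-193*(r(14) - 132)/123987 = -193*(1/14 - 132)/123987 = -193*(1/14 - 132)*(1/123987) = -193*(-1847/14)*(1/123987) = (356471/14)*(1/123987) = 356471/1735818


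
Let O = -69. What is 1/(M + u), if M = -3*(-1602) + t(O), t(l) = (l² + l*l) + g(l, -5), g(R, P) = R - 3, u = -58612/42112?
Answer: 10528/150072515 ≈ 7.0153e-5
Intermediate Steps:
u = -14653/10528 (u = -58612*1/42112 = -14653/10528 ≈ -1.3918)
g(R, P) = -3 + R
t(l) = -3 + l + 2*l² (t(l) = (l² + l*l) + (-3 + l) = (l² + l²) + (-3 + l) = 2*l² + (-3 + l) = -3 + l + 2*l²)
M = 14256 (M = -3*(-1602) + (-3 - 69 + 2*(-69)²) = 4806 + (-3 - 69 + 2*4761) = 4806 + (-3 - 69 + 9522) = 4806 + 9450 = 14256)
1/(M + u) = 1/(14256 - 14653/10528) = 1/(150072515/10528) = 10528/150072515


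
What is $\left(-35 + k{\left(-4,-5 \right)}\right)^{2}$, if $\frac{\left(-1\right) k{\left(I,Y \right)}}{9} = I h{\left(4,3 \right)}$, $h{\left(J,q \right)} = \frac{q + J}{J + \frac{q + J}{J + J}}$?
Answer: $\frac{47089}{169} \approx 278.63$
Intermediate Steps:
$h{\left(J,q \right)} = \frac{J + q}{J + \frac{J + q}{2 J}}$
$k{\left(I,Y \right)} = - \frac{168 I}{13}$ ($k{\left(I,Y \right)} = - 9 I 2 \cdot 4 \frac{1}{4 + 3 + 2 \cdot 4^{2}} \left(4 + 3\right) = - 9 I 2 \cdot 4 \frac{1}{4 + 3 + 2 \cdot 16} \cdot 7 = - 9 I 2 \cdot 4 \frac{1}{4 + 3 + 32} \cdot 7 = - 9 I 2 \cdot 4 \cdot \frac{1}{39} \cdot 7 = - 9 I \frac{56}{39} = - 9 \frac{56 I}{39} = - \frac{168 I}{13}$)
$\left(-35 + k{\left(-4,-5 \right)}\right)^{2} = \left(-35 - - \frac{672}{13}\right)^{2} = \left(-35 + \frac{672}{13}\right)^{2} = \left(\frac{217}{13}\right)^{2} = \frac{47089}{169}$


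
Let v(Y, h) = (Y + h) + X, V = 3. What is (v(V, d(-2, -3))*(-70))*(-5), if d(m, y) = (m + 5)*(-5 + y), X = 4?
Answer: -5950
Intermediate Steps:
d(m, y) = (-5 + y)*(5 + m) (d(m, y) = (5 + m)*(-5 + y) = (-5 + y)*(5 + m))
v(Y, h) = 4 + Y + h (v(Y, h) = (Y + h) + 4 = 4 + Y + h)
(v(V, d(-2, -3))*(-70))*(-5) = ((4 + 3 + (-25 - 5*(-2) + 5*(-3) - 2*(-3)))*(-70))*(-5) = ((4 + 3 + (-25 + 10 - 15 + 6))*(-70))*(-5) = ((4 + 3 - 24)*(-70))*(-5) = -17*(-70)*(-5) = 1190*(-5) = -5950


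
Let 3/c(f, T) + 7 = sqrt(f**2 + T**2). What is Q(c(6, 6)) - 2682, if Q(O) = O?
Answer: -61665/23 + 18*sqrt(2)/23 ≈ -2680.0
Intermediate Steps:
c(f, T) = 3/(-7 + sqrt(T**2 + f**2)) (c(f, T) = 3/(-7 + sqrt(f**2 + T**2)) = 3/(-7 + sqrt(T**2 + f**2)))
Q(c(6, 6)) - 2682 = 3/(-7 + sqrt(6**2 + 6**2)) - 2682 = 3/(-7 + sqrt(36 + 36)) - 2682 = 3/(-7 + sqrt(72)) - 2682 = 3/(-7 + 6*sqrt(2)) - 2682 = -2682 + 3/(-7 + 6*sqrt(2))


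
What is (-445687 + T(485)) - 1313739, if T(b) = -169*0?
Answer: -1759426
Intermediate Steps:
T(b) = 0
(-445687 + T(485)) - 1313739 = (-445687 + 0) - 1313739 = -445687 - 1313739 = -1759426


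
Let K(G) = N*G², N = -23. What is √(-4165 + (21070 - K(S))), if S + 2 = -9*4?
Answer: √50117 ≈ 223.87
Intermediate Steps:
S = -38 (S = -2 - 9*4 = -2 - 36 = -38)
K(G) = -23*G²
√(-4165 + (21070 - K(S))) = √(-4165 + (21070 - (-23)*(-38)²)) = √(-4165 + (21070 - (-23)*1444)) = √(-4165 + (21070 - 1*(-33212))) = √(-4165 + (21070 + 33212)) = √(-4165 + 54282) = √50117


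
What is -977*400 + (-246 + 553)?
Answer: -390493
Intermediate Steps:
-977*400 + (-246 + 553) = -390800 + 307 = -390493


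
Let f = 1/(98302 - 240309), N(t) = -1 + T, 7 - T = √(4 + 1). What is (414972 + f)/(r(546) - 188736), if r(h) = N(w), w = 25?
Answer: -2224331346598038/1011629832836053 + 58928928803*√5/5058149164180265 ≈ -2.1987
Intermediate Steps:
T = 7 - √5 (T = 7 - √(4 + 1) = 7 - √5 ≈ 4.7639)
N(t) = 6 - √5 (N(t) = -1 + (7 - √5) = 6 - √5)
r(h) = 6 - √5
f = -1/142007 (f = 1/(-142007) = -1/142007 ≈ -7.0419e-6)
(414972 + f)/(r(546) - 188736) = (414972 - 1/142007)/((6 - √5) - 188736) = 58928928803/(142007*(-188730 - √5))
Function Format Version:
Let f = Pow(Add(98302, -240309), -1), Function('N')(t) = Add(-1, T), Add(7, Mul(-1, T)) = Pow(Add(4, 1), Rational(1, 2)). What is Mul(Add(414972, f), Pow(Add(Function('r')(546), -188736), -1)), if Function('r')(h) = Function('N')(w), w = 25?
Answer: Add(Rational(-2224331346598038, 1011629832836053), Mul(Rational(58928928803, 5058149164180265), Pow(5, Rational(1, 2)))) ≈ -2.1987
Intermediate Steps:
T = Add(7, Mul(-1, Pow(5, Rational(1, 2)))) (T = Add(7, Mul(-1, Pow(Add(4, 1), Rational(1, 2)))) = Add(7, Mul(-1, Pow(5, Rational(1, 2)))) ≈ 4.7639)
Function('N')(t) = Add(6, Mul(-1, Pow(5, Rational(1, 2)))) (Function('N')(t) = Add(-1, Add(7, Mul(-1, Pow(5, Rational(1, 2))))) = Add(6, Mul(-1, Pow(5, Rational(1, 2)))))
Function('r')(h) = Add(6, Mul(-1, Pow(5, Rational(1, 2))))
f = Rational(-1, 142007) (f = Pow(-142007, -1) = Rational(-1, 142007) ≈ -7.0419e-6)
Mul(Add(414972, f), Pow(Add(Function('r')(546), -188736), -1)) = Mul(Add(414972, Rational(-1, 142007)), Pow(Add(Add(6, Mul(-1, Pow(5, Rational(1, 2)))), -188736), -1)) = Mul(Rational(58928928803, 142007), Pow(Add(-188730, Mul(-1, Pow(5, Rational(1, 2)))), -1))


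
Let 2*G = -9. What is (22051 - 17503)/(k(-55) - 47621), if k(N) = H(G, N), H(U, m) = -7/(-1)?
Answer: -2274/23807 ≈ -0.095518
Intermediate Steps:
G = -9/2 (G = (½)*(-9) = -9/2 ≈ -4.5000)
H(U, m) = 7 (H(U, m) = -7*(-1) = 7)
k(N) = 7
(22051 - 17503)/(k(-55) - 47621) = (22051 - 17503)/(7 - 47621) = 4548/(-47614) = 4548*(-1/47614) = -2274/23807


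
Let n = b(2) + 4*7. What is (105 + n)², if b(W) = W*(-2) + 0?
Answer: 16641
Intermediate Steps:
b(W) = -2*W (b(W) = -2*W + 0 = -2*W)
n = 24 (n = -2*2 + 4*7 = -4 + 28 = 24)
(105 + n)² = (105 + 24)² = 129² = 16641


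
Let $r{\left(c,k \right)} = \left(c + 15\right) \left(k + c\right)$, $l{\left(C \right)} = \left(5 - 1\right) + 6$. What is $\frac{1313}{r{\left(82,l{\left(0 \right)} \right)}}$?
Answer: $\frac{1313}{8924} \approx 0.14713$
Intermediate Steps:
$l{\left(C \right)} = 10$ ($l{\left(C \right)} = 4 + 6 = 10$)
$r{\left(c,k \right)} = \left(15 + c\right) \left(c + k\right)$
$\frac{1313}{r{\left(82,l{\left(0 \right)} \right)}} = \frac{1313}{82^{2} + 15 \cdot 82 + 15 \cdot 10 + 82 \cdot 10} = \frac{1313}{6724 + 1230 + 150 + 820} = \frac{1313}{8924}$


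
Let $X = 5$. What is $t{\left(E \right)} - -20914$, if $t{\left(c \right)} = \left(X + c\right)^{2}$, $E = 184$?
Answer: $56635$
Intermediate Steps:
$t{\left(c \right)} = \left(5 + c\right)^{2}$
$t{\left(E \right)} - -20914 = \left(5 + 184\right)^{2} - -20914 = 189^{2} + 20914 = 35721 + 20914 = 56635$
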